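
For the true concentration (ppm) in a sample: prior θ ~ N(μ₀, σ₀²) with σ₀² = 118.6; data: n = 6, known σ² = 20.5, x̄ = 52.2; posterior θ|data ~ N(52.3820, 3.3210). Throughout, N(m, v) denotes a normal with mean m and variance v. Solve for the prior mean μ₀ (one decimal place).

With known observation variance, the Normal–Normal posterior has precision τ_n = τ₀ + n/σ² and mean μ_n = (τ₀μ₀ + (n/σ²)x̄)/τ_n.
Here τ₀ = 1/118.6 = 0.008432 and τ_data = 6/20.5 = 0.292683, so τ_n = 0.301115.
Rearranging for μ₀: μ₀ = (μ_n·τ_n − τ_data·x̄)/τ₀ = (52.3820·0.301115 − 0.292683·52.2) / 0.008432 = 0.494953/0.008432 ≈ 58.7.

μ₀ = 58.7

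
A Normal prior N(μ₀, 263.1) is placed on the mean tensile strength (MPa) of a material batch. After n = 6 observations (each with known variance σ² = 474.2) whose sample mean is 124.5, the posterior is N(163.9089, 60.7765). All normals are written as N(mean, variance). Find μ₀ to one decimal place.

With known observation variance, the Normal–Normal posterior has precision τ_n = τ₀ + n/σ² and mean μ_n = (τ₀μ₀ + (n/σ²)x̄)/τ_n.
Here τ₀ = 1/263.1 = 0.003801 and τ_data = 6/474.2 = 0.012653, so τ_n = 0.016454.
Rearranging for μ₀: μ₀ = (μ_n·τ_n − τ_data·x̄)/τ₀ = (163.9089·0.016454 − 0.012653·124.5) / 0.003801 = 1.121659/0.003801 ≈ 295.1.

μ₀ = 295.1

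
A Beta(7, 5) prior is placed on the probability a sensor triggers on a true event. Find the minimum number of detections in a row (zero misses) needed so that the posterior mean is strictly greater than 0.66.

k = 3

After k detections and 0 misses the posterior is Beta(7+k, 5), with mean (7+k)/(7+5+k).
Set (7+k)/(12+k) > 0.66 and solve: k > (0.66·12 − 7)/(1 − 0.66) = 2.706.
The smallest integer exceeding 2.706 is 3, and checking k=3: (10)/(15) = 0.6667 > 0.66.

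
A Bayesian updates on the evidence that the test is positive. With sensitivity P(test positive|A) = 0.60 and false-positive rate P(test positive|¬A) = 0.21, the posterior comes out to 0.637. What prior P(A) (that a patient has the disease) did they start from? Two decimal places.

P(A) = 0.38

Bayes' rule in odds form gives O(A|E) = O(A)·[P(E|A)/P(E|¬A)], hence O(A) = O(A|E)/LR.
Posterior odds = 0.637/(1−0.637) = 1.7548. LR = 0.60/0.21 = 2.8571.
Prior odds = 1.7548/2.8571 = 0.6142, so P(A) = 0.6142/(1+0.6142) ≈ 0.38.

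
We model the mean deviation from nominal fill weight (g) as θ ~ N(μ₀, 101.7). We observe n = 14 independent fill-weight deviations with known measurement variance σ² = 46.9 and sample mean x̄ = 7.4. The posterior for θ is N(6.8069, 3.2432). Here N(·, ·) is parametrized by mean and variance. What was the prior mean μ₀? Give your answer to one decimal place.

μ₀ = -11.2

The posterior mean is a precision-weighted average: μ_n = (τ₀μ₀ + τ_data·x̄)/(τ₀+τ_data), with τ₀=1/σ₀² and τ_data=n/σ².
Here τ₀ = 1/101.7 = 0.009833 and τ_data = 14/46.9 = 0.298507, so τ_n = 0.308340.
Rearranging for μ₀: μ₀ = (μ_n·τ_n − τ_data·x̄)/τ₀ = (6.8069·0.308340 − 0.298507·7.4) / 0.009833 = -0.110112/0.009833 ≈ -11.2.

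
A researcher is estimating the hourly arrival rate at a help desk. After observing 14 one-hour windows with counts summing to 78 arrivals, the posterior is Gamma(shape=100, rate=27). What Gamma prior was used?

Gamma(shape=22, rate=13)

A Gamma(α, β) prior (rate parametrization) on a Poisson rate with n observations summing to S gives posterior Gamma(α+S, β+n).
So α = 100 − 78 = 22 and β = 27 − 14 = 13.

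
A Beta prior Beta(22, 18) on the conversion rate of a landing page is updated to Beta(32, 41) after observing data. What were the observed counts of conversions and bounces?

10 conversions and 23 bounces

Under Beta–binomial conjugacy the posterior parameters are (α+s, β+f).
Match parameters: s=32−22=10, f=41−18=23.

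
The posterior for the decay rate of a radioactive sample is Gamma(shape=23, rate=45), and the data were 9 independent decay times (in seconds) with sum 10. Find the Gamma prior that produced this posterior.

Gamma(shape=14, rate=35)

Gamma–exponential conjugacy: posterior shape = α + n, posterior rate = β + Σtᵢ.
So α = 23 − 9 = 14 and β = 45 − 10 = 35.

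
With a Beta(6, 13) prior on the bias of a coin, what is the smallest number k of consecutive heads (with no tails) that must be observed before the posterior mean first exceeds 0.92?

k = 144

After k heads and 0 tails the posterior is Beta(6+k, 13), with mean (6+k)/(6+13+k).
Set (6+k)/(19+k) > 0.92 and solve: k > (0.92·19 − 6)/(1 − 0.92) = 143.500.
The smallest integer exceeding 143.500 is 144.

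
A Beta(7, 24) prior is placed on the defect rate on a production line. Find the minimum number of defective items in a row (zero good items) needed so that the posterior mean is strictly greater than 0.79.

After k defective items and 0 good items the posterior is Beta(7+k, 24), with mean (7+k)/(7+24+k).
Set (7+k)/(31+k) > 0.79 and solve: k > (0.79·31 − 7)/(1 − 0.79) = 83.286.
The smallest integer exceeding 83.286 is 84, and checking k=84: (91)/(115) = 0.7913 > 0.79.

k = 84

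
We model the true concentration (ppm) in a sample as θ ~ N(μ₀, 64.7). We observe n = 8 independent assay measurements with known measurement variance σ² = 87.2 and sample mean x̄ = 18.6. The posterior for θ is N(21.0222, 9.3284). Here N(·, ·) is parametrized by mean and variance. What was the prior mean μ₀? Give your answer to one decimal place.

μ₀ = 35.4

The posterior mean is a precision-weighted average: μ_n = (τ₀μ₀ + τ_data·x̄)/(τ₀+τ_data), with τ₀=1/σ₀² and τ_data=n/σ².
Here τ₀ = 1/64.7 = 0.015456 and τ_data = 8/87.2 = 0.091743, so τ_n = 0.107199.
Rearranging for μ₀: μ₀ = (μ_n·τ_n − τ_data·x̄)/τ₀ = (21.0222·0.107199 − 0.091743·18.6) / 0.015456 = 0.547139/0.015456 ≈ 35.4.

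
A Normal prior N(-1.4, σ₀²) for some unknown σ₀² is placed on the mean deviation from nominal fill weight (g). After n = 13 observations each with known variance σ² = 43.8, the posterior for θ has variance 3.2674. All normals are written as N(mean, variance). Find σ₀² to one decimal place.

σ₀² = 108.1

Posterior precision equals prior precision plus data precision: 1/σ_n² = 1/σ₀² + n/σ².
So 1/σ₀² = 1/3.2674 − 13/43.8 = 0.306054 − 0.296804 = 0.009250.
Hence σ₀² = 1/0.009250 ≈ 108.1.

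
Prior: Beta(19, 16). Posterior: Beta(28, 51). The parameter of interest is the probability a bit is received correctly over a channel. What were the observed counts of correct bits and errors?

9 correct bits and 35 errors

A Beta(a, b) prior with s successes and f failures in binomial data gives a Beta(a+s, b+f) posterior.
Match parameters: s=28−19=9, f=51−16=35.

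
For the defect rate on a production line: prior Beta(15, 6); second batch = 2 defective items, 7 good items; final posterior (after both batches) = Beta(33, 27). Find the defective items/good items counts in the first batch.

16 defective items and 14 good items

Sequential conjugate updates are equivalent to a single update on the pooled data, so total successes = posterior α − prior α and total failures = posterior β − prior β.
Total across both batches: 33−15=18 defective items, 27−6=21 good items.
Subtract the second batch: 18−2=16 defective items and 21−7=14 good items.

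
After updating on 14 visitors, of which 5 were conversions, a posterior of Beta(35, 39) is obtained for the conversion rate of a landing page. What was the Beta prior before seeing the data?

Under Beta–binomial conjugacy the posterior parameters are (a+s, b+f).
Subtract the data counts: 35−5=30, 39−9=30.

Beta(30, 30)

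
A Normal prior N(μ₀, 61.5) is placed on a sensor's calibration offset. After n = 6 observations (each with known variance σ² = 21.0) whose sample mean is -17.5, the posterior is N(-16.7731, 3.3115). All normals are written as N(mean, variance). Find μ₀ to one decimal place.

μ₀ = -4.0

The posterior mean is a precision-weighted average: μ_n = (τ₀μ₀ + τ_data·x̄)/(τ₀+τ_data), with τ₀=1/σ₀² and τ_data=n/σ².
Here τ₀ = 1/61.5 = 0.016260 and τ_data = 6/21.0 = 0.285714, so τ_n = 0.301974.
Rearranging for μ₀: μ₀ = (μ_n·τ_n − τ_data·x̄)/τ₀ = (-16.7731·0.301974 − 0.285714·-17.5) / 0.016260 = -0.065045/0.016260 ≈ -4.0.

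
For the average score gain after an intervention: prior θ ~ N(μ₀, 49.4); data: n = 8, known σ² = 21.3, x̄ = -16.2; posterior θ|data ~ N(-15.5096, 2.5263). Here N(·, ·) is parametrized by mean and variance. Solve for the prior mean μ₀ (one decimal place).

With known observation variance, the Normal–Normal posterior has precision τ_n = τ₀ + n/σ² and mean μ_n = (τ₀μ₀ + (n/σ²)x̄)/τ_n.
Here τ₀ = 1/49.4 = 0.020243 and τ_data = 8/21.3 = 0.375587, so τ_n = 0.395830.
Rearranging for μ₀: μ₀ = (μ_n·τ_n − τ_data·x̄)/τ₀ = (-15.5096·0.395830 − 0.375587·-16.2) / 0.020243 = -0.054656/0.020243 ≈ -2.7.

μ₀ = -2.7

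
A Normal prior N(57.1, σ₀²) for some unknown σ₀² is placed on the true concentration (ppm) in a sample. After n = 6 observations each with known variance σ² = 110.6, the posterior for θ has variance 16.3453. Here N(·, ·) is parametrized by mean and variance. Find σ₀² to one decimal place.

For the Normal–Normal model with known σ², precisions add: τ_n = τ₀ + n/σ².
So 1/σ₀² = 1/16.3453 − 6/110.6 = 0.061180 − 0.054250 = 0.006930.
Hence σ₀² = 1/0.006930 ≈ 144.3.

σ₀² = 144.3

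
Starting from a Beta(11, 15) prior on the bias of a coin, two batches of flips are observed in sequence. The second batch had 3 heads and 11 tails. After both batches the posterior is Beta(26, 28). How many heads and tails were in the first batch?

12 heads and 2 tails

Sequential conjugate updates are equivalent to a single update on the pooled data, so total successes = posterior α − prior α and total failures = posterior β − prior β.
Total across both batches: 26−11=15 heads, 28−15=13 tails.
Subtract the second batch: 15−3=12 heads and 13−11=2 tails.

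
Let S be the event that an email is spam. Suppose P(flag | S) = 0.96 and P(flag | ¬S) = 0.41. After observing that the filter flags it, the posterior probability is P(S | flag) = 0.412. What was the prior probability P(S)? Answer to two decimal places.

Bayes' rule in odds form gives O(S|E) = O(S)·[P(E|S)/P(E|¬S)], hence O(S) = O(S|E)/LR.
Posterior odds = 0.412/(1−0.412) = 0.7007. LR = 0.96/0.41 = 2.3415.
Prior odds = 0.7007/2.3415 = 0.2993, so P(S) = 0.2993/(1+0.2993) ≈ 0.23.

P(S) = 0.23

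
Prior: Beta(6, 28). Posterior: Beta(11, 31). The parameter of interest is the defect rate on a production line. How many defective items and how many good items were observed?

5 defective items and 3 good items

A Beta(a, b) prior with s successes and f failures in binomial data gives a Beta(a+s, b+f) posterior.
Match parameters: s=11−6=5, f=31−28=3.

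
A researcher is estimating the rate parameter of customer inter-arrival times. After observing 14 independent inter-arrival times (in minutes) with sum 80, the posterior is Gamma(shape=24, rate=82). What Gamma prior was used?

For an exponential likelihood with a Gamma(α, β) prior on the rate, n observations with total T give posterior Gamma(α+n, β+T).
So α = 24 − 14 = 10 and β = 82 − 80 = 2.

Gamma(shape=10, rate=2)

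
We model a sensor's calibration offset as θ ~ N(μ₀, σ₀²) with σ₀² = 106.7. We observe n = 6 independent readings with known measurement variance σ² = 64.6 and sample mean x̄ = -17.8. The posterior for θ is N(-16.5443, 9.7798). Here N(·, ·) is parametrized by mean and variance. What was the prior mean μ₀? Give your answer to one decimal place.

The posterior mean is a precision-weighted average: μ_n = (τ₀μ₀ + τ_data·x̄)/(τ₀+τ_data), with τ₀=1/σ₀² and τ_data=n/σ².
Here τ₀ = 1/106.7 = 0.009372 and τ_data = 6/64.6 = 0.092879, so τ_n = 0.102251.
Rearranging for μ₀: μ₀ = (μ_n·τ_n − τ_data·x̄)/τ₀ = (-16.5443·0.102251 − 0.092879·-17.8) / 0.009372 = -0.038425/0.009372 ≈ -4.1.

μ₀ = -4.1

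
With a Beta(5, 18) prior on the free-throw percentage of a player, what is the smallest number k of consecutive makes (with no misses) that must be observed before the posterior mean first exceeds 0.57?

k = 19

After k makes and 0 misses the posterior is Beta(5+k, 18), with mean (5+k)/(5+18+k).
Set (5+k)/(23+k) > 0.57 and solve: k > (0.57·23 − 5)/(1 − 0.57) = 18.860.
The smallest integer exceeding 18.860 is 19.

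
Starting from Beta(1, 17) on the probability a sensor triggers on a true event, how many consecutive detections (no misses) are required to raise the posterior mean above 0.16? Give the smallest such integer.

After k detections and 0 misses the posterior is Beta(1+k, 17), with mean (1+k)/(1+17+k).
Set (1+k)/(18+k) > 0.16 and solve: k > (0.16·18 − 1)/(1 − 0.16) = 2.238.
The smallest integer exceeding 2.238 is 3, and checking k=3: (4)/(21) = 0.1905 > 0.16.

k = 3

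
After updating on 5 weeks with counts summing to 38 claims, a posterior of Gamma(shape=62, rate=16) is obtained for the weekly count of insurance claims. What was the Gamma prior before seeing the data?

Gamma–Poisson conjugacy: posterior shape = α + Σxᵢ, posterior rate = β + n.
So α = 62 − 38 = 24 and β = 16 − 5 = 11.

Gamma(shape=24, rate=11)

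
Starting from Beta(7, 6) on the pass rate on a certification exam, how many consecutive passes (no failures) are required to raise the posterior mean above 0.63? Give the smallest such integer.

After k passes and 0 failures the posterior is Beta(7+k, 6), with mean (7+k)/(7+6+k).
Set (7+k)/(13+k) > 0.63 and solve: k > (0.63·13 − 7)/(1 − 0.63) = 3.216.
The smallest integer exceeding 3.216 is 4.

k = 4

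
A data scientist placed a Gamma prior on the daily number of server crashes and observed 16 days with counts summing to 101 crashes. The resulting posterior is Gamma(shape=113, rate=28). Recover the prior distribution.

Gamma(shape=12, rate=12)

Gamma–Poisson conjugacy: posterior shape = α + Σxᵢ, posterior rate = β + n.
So α = 113 − 101 = 12 and β = 28 − 16 = 12.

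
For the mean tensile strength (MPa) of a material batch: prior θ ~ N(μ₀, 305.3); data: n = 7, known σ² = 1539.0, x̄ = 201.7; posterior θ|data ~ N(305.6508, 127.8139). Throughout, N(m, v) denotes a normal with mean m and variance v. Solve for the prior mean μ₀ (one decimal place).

With known observation variance, the Normal–Normal posterior has precision τ_n = τ₀ + n/σ² and mean μ_n = (τ₀μ₀ + (n/σ²)x̄)/τ_n.
Here τ₀ = 1/305.3 = 0.003275 and τ_data = 7/1539.0 = 0.004548, so τ_n = 0.007823.
Rearranging for μ₀: μ₀ = (μ_n·τ_n − τ_data·x̄)/τ₀ = (305.6508·0.007823 − 0.004548·201.7) / 0.003275 = 1.473775/0.003275 ≈ 450.0.

μ₀ = 450.0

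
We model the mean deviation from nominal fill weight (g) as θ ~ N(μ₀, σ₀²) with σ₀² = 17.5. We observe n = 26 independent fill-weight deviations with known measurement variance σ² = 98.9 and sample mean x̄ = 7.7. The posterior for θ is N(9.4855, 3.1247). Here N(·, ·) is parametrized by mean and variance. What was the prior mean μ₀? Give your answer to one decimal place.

The posterior mean is a precision-weighted average: μ_n = (τ₀μ₀ + τ_data·x̄)/(τ₀+τ_data), with τ₀=1/σ₀² and τ_data=n/σ².
Here τ₀ = 1/17.5 = 0.057143 and τ_data = 26/98.9 = 0.262892, so τ_n = 0.320035.
Rearranging for μ₀: μ₀ = (μ_n·τ_n − τ_data·x̄)/τ₀ = (9.4855·0.320035 − 0.262892·7.7) / 0.057143 = 1.011424/0.057143 ≈ 17.7.

μ₀ = 17.7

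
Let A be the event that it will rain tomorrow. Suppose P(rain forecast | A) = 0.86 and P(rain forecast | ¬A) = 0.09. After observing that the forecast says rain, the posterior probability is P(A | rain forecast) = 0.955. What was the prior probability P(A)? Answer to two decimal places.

In odds form, posterior odds = prior odds × likelihood ratio, so prior odds = posterior odds ÷ LR.
Posterior odds = 0.955/(1−0.955) = 21.2222. LR = 0.86/0.09 = 9.5556.
Prior odds = 21.2222/9.5556 = 2.2209, so P(A) = 2.2209/(1+2.2209) ≈ 0.69.

P(A) = 0.69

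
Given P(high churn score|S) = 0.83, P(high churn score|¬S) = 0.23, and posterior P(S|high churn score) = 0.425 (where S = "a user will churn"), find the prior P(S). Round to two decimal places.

Bayes' rule in odds form gives O(S|E) = O(S)·[P(E|S)/P(E|¬S)], hence O(S) = O(S|E)/LR.
Posterior odds = 0.425/(1−0.425) = 0.7391. LR = 0.83/0.23 = 3.6087.
Prior odds = 0.7391/3.6087 = 0.2048, so P(S) = 0.2048/(1+0.2048) ≈ 0.17.

P(S) = 0.17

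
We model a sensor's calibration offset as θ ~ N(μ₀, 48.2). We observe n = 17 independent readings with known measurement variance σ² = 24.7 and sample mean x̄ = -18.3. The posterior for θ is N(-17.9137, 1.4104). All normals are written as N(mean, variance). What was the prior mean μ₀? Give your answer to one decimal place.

The posterior mean is a precision-weighted average: μ_n = (τ₀μ₀ + τ_data·x̄)/(τ₀+τ_data), with τ₀=1/σ₀² and τ_data=n/σ².
Here τ₀ = 1/48.2 = 0.020747 and τ_data = 17/24.7 = 0.688259, so τ_n = 0.709006.
Rearranging for μ₀: μ₀ = (μ_n·τ_n − τ_data·x̄)/τ₀ = (-17.9137·0.709006 − 0.688259·-18.3) / 0.020747 = -0.105781/0.020747 ≈ -5.1.

μ₀ = -5.1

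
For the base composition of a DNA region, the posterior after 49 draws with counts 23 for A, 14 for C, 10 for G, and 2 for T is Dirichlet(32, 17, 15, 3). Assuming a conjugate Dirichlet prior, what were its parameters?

For a Dirichlet(α) prior with multinomial counts c, the posterior is Dirichlet(α + c) componentwise.
Subtract each count from the matching posterior parameter: 32−23=9, 17−14=3, 15−10=5, 3−2=1.

Dirichlet(9, 3, 5, 1)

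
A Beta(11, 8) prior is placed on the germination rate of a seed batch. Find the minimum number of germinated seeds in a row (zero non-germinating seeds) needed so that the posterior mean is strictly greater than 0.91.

After k germinated seeds and 0 non-germinating seeds the posterior is Beta(11+k, 8), with mean (11+k)/(11+8+k).
Set (11+k)/(19+k) > 0.91 and solve: k > (0.91·19 − 11)/(1 − 0.91) = 69.889.
The smallest integer exceeding 69.889 is 70, and checking k=70: (81)/(89) = 0.9101 > 0.91.

k = 70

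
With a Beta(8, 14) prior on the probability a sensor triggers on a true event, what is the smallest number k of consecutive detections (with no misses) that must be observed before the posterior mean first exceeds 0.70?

After k detections and 0 misses the posterior is Beta(8+k, 14), with mean (8+k)/(8+14+k).
Set (8+k)/(22+k) > 0.70 and solve: k > (0.70·22 − 8)/(1 − 0.70) = 24.667.
The smallest integer exceeding 24.667 is 25, and checking k=25: (33)/(47) = 0.7021 > 0.70.

k = 25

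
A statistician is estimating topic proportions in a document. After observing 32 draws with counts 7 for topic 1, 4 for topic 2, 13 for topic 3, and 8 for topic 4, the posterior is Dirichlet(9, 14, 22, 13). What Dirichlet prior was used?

For a Dirichlet(α) prior with multinomial counts c, the posterior is Dirichlet(α + c) componentwise.
Subtract each count from the matching posterior parameter: 9−7=2, 14−4=10, 22−13=9, 13−8=5.

Dirichlet(2, 10, 9, 5)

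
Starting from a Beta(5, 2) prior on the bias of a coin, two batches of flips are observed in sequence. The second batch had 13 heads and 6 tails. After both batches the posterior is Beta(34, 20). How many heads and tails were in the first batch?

Sequential conjugate updates are equivalent to a single update on the pooled data, so total successes = posterior α − prior α and total failures = posterior β − prior β.
Total across both batches: 34−5=29 heads, 20−2=18 tails.
Subtract the second batch: 29−13=16 heads and 18−6=12 tails.

16 heads and 12 tails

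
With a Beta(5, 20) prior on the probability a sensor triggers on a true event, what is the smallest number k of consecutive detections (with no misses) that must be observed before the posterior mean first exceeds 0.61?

After k detections and 0 misses the posterior is Beta(5+k, 20), with mean (5+k)/(5+20+k).
Set (5+k)/(25+k) > 0.61 and solve: k > (0.61·25 − 5)/(1 − 0.61) = 26.282.
The smallest integer exceeding 26.282 is 27.

k = 27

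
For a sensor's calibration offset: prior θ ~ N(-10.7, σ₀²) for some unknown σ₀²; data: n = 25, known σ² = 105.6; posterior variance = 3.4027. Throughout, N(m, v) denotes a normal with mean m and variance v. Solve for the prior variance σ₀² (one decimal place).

σ₀² = 17.5

For the Normal–Normal model with known σ², precisions add: τ_n = τ₀ + n/σ².
So 1/σ₀² = 1/3.4027 − 25/105.6 = 0.293884 − 0.236742 = 0.057142.
Hence σ₀² = 1/0.057142 ≈ 17.5.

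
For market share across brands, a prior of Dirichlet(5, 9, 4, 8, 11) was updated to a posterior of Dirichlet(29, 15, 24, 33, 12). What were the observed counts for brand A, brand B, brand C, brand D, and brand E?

counts (24, 6, 20, 25, 1)

For a Dirichlet(α) prior with multinomial counts c, the posterior is Dirichlet(α + c) componentwise.
Counts are posterior − prior componentwise: 29−5=24, 15−9=6, 24−4=20, 33−8=25, 12−11=1.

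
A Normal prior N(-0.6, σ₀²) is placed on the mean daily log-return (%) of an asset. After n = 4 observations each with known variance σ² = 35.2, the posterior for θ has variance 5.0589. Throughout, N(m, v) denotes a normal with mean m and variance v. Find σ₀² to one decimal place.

Posterior precision equals prior precision plus data precision: 1/σ_n² = 1/σ₀² + n/σ².
So 1/σ₀² = 1/5.0589 − 4/35.2 = 0.197671 − 0.113636 = 0.084035.
Hence σ₀² = 1/0.084035 ≈ 11.9.

σ₀² = 11.9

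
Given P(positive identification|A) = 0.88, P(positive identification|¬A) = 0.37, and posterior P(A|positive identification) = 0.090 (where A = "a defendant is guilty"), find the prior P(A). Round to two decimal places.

In odds form, posterior odds = prior odds × likelihood ratio, so prior odds = posterior odds ÷ LR.
Posterior odds = 0.090/(1−0.090) = 0.0989. LR = 0.88/0.37 = 2.3784.
Prior odds = 0.0989/2.3784 = 0.0416, so P(A) = 0.0416/(1+0.0416) ≈ 0.04.

P(A) = 0.04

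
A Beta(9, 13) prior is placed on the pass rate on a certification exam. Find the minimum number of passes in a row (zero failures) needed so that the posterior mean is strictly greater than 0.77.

After k passes and 0 failures the posterior is Beta(9+k, 13), with mean (9+k)/(9+13+k).
Set (9+k)/(22+k) > 0.77 and solve: k > (0.77·22 − 9)/(1 − 0.77) = 34.522.
The smallest integer exceeding 34.522 is 35.

k = 35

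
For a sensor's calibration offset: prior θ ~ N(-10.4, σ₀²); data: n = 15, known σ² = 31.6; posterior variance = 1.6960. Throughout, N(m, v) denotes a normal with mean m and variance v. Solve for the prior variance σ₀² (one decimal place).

σ₀² = 8.7

For the Normal–Normal model with known σ², precisions add: τ_n = τ₀ + n/σ².
So 1/σ₀² = 1/1.6960 − 15/31.6 = 0.589623 − 0.474684 = 0.114939.
Hence σ₀² = 1/0.114939 ≈ 8.7.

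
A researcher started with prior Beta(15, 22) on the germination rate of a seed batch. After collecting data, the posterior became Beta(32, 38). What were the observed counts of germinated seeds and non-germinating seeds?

Beta is conjugate to the binomial likelihood: posterior = Beta(a+s, b+f).
Match parameters: s=32−15=17, f=38−22=16.

17 germinated seeds and 16 non-germinating seeds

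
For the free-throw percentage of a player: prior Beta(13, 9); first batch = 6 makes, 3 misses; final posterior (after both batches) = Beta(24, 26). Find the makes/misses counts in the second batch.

5 makes and 14 misses

Because Beta–binomial updating is additive in the counts, the combined data contributed (α_post−α_prior, β_post−β_prior) successes and failures.
Total across both batches: 24−13=11 makes, 26−9=17 misses.
Subtract the first batch: 11−6=5 makes and 17−3=14 misses.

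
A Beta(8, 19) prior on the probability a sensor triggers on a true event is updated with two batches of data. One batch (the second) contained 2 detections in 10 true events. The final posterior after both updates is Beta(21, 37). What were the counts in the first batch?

11 detections and 10 misses

Because Beta–binomial updating is additive in the counts, the combined data contributed (α_post−α_prior, β_post−β_prior) successes and failures.
Total across both batches: 21−8=13 detections, 37−19=18 misses.
Subtract the second batch: 13−2=11 detections and 18−8=10 misses.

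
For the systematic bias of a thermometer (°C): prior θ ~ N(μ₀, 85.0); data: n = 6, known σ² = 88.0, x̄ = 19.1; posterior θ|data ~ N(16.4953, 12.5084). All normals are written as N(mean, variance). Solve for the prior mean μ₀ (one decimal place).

μ₀ = 1.4

The posterior mean is a precision-weighted average: μ_n = (τ₀μ₀ + τ_data·x̄)/(τ₀+τ_data), with τ₀=1/σ₀² and τ_data=n/σ².
Here τ₀ = 1/85.0 = 0.011765 and τ_data = 6/88.0 = 0.068182, so τ_n = 0.079947.
Rearranging for μ₀: μ₀ = (μ_n·τ_n − τ_data·x̄)/τ₀ = (16.4953·0.079947 − 0.068182·19.1) / 0.011765 = 0.016474/0.011765 ≈ 1.4.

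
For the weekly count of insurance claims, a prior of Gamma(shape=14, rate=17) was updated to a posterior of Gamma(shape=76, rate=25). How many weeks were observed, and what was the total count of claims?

Gamma–Poisson conjugacy: posterior shape = α + Σxᵢ, posterior rate = β + n.
Matching: Σxᵢ = 76 − 14 = 62 and n = 25 − 17 = 8.

n = 8 weeks with total 62 claims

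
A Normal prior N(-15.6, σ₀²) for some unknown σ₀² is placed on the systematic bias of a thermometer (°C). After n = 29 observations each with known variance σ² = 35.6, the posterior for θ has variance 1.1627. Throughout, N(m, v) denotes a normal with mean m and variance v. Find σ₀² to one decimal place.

For the Normal–Normal model with known σ², precisions add: τ_n = τ₀ + n/σ².
So 1/σ₀² = 1/1.1627 − 29/35.6 = 0.860067 − 0.814607 = 0.045460.
Hence σ₀² = 1/0.045460 ≈ 22.0.

σ₀² = 22.0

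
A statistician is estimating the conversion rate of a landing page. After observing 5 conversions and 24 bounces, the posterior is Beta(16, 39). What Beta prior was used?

Beta(11, 15)

A Beta(α, β) prior with s successes and f failures in binomial data gives a Beta(α+s, β+f) posterior.
Subtract the data counts: 16−5=11, 39−24=15.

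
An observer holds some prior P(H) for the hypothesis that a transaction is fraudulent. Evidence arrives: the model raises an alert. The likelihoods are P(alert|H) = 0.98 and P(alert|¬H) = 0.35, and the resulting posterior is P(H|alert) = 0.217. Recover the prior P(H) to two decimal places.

In odds form, posterior odds = prior odds × likelihood ratio, so prior odds = posterior odds ÷ LR.
Posterior odds = 0.217/(1−0.217) = 0.2771. LR = 0.98/0.35 = 2.8000.
Prior odds = 0.2771/2.8000 = 0.0990, so P(H) = 0.0990/(1+0.0990) ≈ 0.09.

P(H) = 0.09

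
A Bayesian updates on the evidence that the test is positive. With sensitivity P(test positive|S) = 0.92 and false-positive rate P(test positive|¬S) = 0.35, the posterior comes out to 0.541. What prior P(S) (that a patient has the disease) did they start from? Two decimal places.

P(S) = 0.31

Bayes' rule in odds form gives O(S|E) = O(S)·[P(E|S)/P(E|¬S)], hence O(S) = O(S|E)/LR.
Posterior odds = 0.541/(1−0.541) = 1.1786. LR = 0.92/0.35 = 2.6286.
Prior odds = 1.1786/2.6286 = 0.4484, so P(S) = 0.4484/(1+0.4484) ≈ 0.31.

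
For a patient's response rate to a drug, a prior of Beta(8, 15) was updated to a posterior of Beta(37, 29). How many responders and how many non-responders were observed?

29 responders and 14 non-responders

Under Beta–binomial conjugacy the posterior parameters are (a+s, b+f).
So s = 37 − 8 = 29 and f = 29 − 15 = 14.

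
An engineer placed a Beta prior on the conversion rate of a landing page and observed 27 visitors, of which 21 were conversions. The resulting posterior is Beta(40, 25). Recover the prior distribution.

Beta(19, 19)

A Beta(a, b) prior with s successes and f failures in binomial data gives a Beta(a+s, b+f) posterior.
Subtract the data counts: 40−21=19, 25−6=19.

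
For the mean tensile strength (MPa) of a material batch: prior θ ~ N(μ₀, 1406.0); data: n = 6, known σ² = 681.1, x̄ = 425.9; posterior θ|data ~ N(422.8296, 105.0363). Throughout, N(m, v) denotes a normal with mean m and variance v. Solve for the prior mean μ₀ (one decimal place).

μ₀ = 384.8

With known observation variance, the Normal–Normal posterior has precision τ_n = τ₀ + n/σ² and mean μ_n = (τ₀μ₀ + (n/σ²)x̄)/τ_n.
Here τ₀ = 1/1406.0 = 0.000711 and τ_data = 6/681.1 = 0.008809, so τ_n = 0.009520.
Rearranging for μ₀: μ₀ = (μ_n·τ_n − τ_data·x̄)/τ₀ = (422.8296·0.009520 − 0.008809·425.9) / 0.000711 = 0.273585/0.000711 ≈ 384.8.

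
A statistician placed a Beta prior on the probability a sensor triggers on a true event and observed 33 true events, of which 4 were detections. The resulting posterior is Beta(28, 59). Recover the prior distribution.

Beta(24, 30)

A Beta(α, β) prior with s successes and f failures in binomial data gives a Beta(α+s, β+f) posterior.
Subtract the data counts: 28−4=24, 59−29=30.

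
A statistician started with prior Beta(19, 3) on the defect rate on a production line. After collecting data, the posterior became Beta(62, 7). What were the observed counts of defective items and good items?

Beta is conjugate to the binomial likelihood: posterior = Beta(α+s, β+f).
So s = 62 − 19 = 43 and f = 7 − 3 = 4.

43 defective items and 4 good items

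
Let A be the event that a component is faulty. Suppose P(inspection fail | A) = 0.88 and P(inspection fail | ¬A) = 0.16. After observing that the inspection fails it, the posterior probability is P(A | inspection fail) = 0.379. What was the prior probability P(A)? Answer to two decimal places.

In odds form, posterior odds = prior odds × likelihood ratio, so prior odds = posterior odds ÷ LR.
Posterior odds = 0.379/(1−0.379) = 0.6103. LR = 0.88/0.16 = 5.5000.
Prior odds = 0.6103/5.5000 = 0.1110, so P(A) = 0.1110/(1+0.1110) ≈ 0.10.

P(A) = 0.10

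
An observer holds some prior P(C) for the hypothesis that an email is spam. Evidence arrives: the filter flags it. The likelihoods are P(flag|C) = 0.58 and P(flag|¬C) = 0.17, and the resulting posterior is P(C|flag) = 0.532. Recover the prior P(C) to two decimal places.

P(C) = 0.25

In odds form, posterior odds = prior odds × likelihood ratio, so prior odds = posterior odds ÷ LR.
Posterior odds = 0.532/(1−0.532) = 1.1368. LR = 0.58/0.17 = 3.4118.
Prior odds = 1.1368/3.4118 = 0.3332, so P(C) = 0.3332/(1+0.3332) ≈ 0.25.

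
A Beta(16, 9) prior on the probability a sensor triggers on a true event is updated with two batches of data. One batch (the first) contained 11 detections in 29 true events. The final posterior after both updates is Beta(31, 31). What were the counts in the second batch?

Sequential conjugate updates are equivalent to a single update on the pooled data, so total successes = posterior α − prior α and total failures = posterior β − prior β.
Total across both batches: 31−16=15 detections, 31−9=22 misses.
Subtract the first batch: 15−11=4 detections and 22−18=4 misses.

4 detections and 4 misses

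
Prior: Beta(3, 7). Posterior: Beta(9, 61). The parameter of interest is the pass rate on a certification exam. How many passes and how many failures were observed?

6 passes and 54 failures

Beta is conjugate to the binomial likelihood: posterior = Beta(α+s, β+f).
So s = 9 − 3 = 6 and f = 61 − 7 = 54.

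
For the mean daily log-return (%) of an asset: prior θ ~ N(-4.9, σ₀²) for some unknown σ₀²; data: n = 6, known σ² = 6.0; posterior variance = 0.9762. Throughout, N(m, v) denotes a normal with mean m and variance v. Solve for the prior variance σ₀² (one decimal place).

σ₀² = 41.0

For the Normal–Normal model with known σ², precisions add: τ_n = τ₀ + n/σ².
So 1/σ₀² = 1/0.9762 − 6/6.0 = 1.024380 − 1.000000 = 0.024380.
Hence σ₀² = 1/0.024380 ≈ 41.0.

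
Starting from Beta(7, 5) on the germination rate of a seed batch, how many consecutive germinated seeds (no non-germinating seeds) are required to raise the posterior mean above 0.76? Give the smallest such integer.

k = 9

After k germinated seeds and 0 non-germinating seeds the posterior is Beta(7+k, 5), with mean (7+k)/(7+5+k).
Set (7+k)/(12+k) > 0.76 and solve: k > (0.76·12 − 7)/(1 − 0.76) = 8.833.
The smallest integer exceeding 8.833 is 9, and checking k=9: (16)/(21) = 0.7619 > 0.76.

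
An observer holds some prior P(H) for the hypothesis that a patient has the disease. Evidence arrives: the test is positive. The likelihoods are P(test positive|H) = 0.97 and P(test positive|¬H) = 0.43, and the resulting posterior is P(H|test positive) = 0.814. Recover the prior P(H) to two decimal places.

In odds form, posterior odds = prior odds × likelihood ratio, so prior odds = posterior odds ÷ LR.
Posterior odds = 0.814/(1−0.814) = 4.3763. LR = 0.97/0.43 = 2.2558.
Prior odds = 4.3763/2.2558 = 1.9400, so P(H) = 1.9400/(1+1.9400) ≈ 0.66.

P(H) = 0.66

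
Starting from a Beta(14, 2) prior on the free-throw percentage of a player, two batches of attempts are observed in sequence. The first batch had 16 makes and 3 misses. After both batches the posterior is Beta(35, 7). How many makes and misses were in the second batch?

Sequential conjugate updates are equivalent to a single update on the pooled data, so total successes = posterior α − prior α and total failures = posterior β − prior β.
Total across both batches: 35−14=21 makes, 7−2=5 misses.
Subtract the first batch: 21−16=5 makes and 5−3=2 misses.

5 makes and 2 misses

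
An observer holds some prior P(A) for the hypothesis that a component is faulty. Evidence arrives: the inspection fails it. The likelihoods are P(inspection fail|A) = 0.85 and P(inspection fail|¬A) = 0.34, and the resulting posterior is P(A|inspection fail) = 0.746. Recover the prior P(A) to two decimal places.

P(A) = 0.54

In odds form, posterior odds = prior odds × likelihood ratio, so prior odds = posterior odds ÷ LR.
Posterior odds = 0.746/(1−0.746) = 2.9370. LR = 0.85/0.34 = 2.5000.
Prior odds = 2.9370/2.5000 = 1.1748, so P(A) = 1.1748/(1+1.1748) ≈ 0.54.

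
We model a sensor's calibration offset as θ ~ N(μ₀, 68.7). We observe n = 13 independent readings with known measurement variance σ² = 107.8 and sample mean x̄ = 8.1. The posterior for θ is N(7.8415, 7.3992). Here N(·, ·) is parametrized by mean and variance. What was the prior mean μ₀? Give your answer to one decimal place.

μ₀ = 5.7

With known observation variance, the Normal–Normal posterior has precision τ_n = τ₀ + n/σ² and mean μ_n = (τ₀μ₀ + (n/σ²)x̄)/τ_n.
Here τ₀ = 1/68.7 = 0.014556 and τ_data = 13/107.8 = 0.120594, so τ_n = 0.135150.
Rearranging for μ₀: μ₀ = (μ_n·τ_n − τ_data·x̄)/τ₀ = (7.8415·0.135150 − 0.120594·8.1) / 0.014556 = 0.082967/0.014556 ≈ 5.7.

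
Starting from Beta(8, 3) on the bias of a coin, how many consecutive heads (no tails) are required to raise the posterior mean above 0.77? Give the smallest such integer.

After k heads and 0 tails the posterior is Beta(8+k, 3), with mean (8+k)/(8+3+k).
Set (8+k)/(11+k) > 0.77 and solve: k > (0.77·11 − 8)/(1 − 0.77) = 2.043.
The smallest integer exceeding 2.043 is 3, and checking k=3: (11)/(14) = 0.7857 > 0.77.

k = 3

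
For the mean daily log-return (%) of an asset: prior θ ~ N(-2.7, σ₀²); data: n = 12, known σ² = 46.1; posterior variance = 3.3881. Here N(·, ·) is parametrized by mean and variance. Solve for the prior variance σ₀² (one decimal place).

Posterior precision equals prior precision plus data precision: 1/σ_n² = 1/σ₀² + n/σ².
So 1/σ₀² = 1/3.3881 − 12/46.1 = 0.295151 − 0.260304 = 0.034847.
Hence σ₀² = 1/0.034847 ≈ 28.7.

σ₀² = 28.7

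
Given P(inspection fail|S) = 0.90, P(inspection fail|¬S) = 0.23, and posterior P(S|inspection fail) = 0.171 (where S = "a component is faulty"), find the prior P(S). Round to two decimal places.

Bayes' rule in odds form gives O(S|E) = O(S)·[P(E|S)/P(E|¬S)], hence O(S) = O(S|E)/LR.
Posterior odds = 0.171/(1−0.171) = 0.2063. LR = 0.90/0.23 = 3.9130.
Prior odds = 0.2063/3.9130 = 0.0527, so P(S) = 0.0527/(1+0.0527) ≈ 0.05.

P(S) = 0.05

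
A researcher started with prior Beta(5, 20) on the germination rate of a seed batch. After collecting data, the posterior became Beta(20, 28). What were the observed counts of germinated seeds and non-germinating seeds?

Under Beta–binomial conjugacy the posterior parameters are (a+s, b+f).
So s = 20 − 5 = 15 and f = 28 − 20 = 8.

15 germinated seeds and 8 non-germinating seeds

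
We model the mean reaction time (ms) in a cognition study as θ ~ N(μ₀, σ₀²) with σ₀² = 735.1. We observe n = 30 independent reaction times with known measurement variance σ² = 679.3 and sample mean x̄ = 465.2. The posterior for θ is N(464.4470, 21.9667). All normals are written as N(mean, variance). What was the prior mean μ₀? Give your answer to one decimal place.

With known observation variance, the Normal–Normal posterior has precision τ_n = τ₀ + n/σ² and mean μ_n = (τ₀μ₀ + (n/σ²)x̄)/τ_n.
Here τ₀ = 1/735.1 = 0.001360 and τ_data = 30/679.3 = 0.044163, so τ_n = 0.045523.
Rearranging for μ₀: μ₀ = (μ_n·τ_n − τ_data·x̄)/τ₀ = (464.4470·0.045523 − 0.044163·465.2) / 0.001360 = 0.598393/0.001360 ≈ 440.0.

μ₀ = 440.0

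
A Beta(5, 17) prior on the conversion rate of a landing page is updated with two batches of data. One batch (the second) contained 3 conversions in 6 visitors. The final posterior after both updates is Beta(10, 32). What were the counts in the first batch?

2 conversions and 12 bounces

Because Beta–binomial updating is additive in the counts, the combined data contributed (α_post−α_prior, β_post−β_prior) successes and failures.
Total across both batches: 10−5=5 conversions, 32−17=15 bounces.
Subtract the second batch: 5−3=2 conversions and 15−3=12 bounces.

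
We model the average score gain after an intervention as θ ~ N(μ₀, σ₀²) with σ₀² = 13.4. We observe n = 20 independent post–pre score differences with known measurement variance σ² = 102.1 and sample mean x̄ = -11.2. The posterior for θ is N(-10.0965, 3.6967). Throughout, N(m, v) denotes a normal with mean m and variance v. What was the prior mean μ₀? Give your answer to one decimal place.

μ₀ = -7.2

With known observation variance, the Normal–Normal posterior has precision τ_n = τ₀ + n/σ² and mean μ_n = (τ₀μ₀ + (n/σ²)x̄)/τ_n.
Here τ₀ = 1/13.4 = 0.074627 and τ_data = 20/102.1 = 0.195886, so τ_n = 0.270513.
Rearranging for μ₀: μ₀ = (μ_n·τ_n − τ_data·x̄)/τ₀ = (-10.0965·0.270513 − 0.195886·-11.2) / 0.074627 = -0.537311/0.074627 ≈ -7.2.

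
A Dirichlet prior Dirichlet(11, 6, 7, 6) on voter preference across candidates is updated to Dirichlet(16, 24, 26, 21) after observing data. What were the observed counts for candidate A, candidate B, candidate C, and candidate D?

counts (5, 18, 19, 15)

For a Dirichlet(α) prior with multinomial counts c, the posterior is Dirichlet(α + c) componentwise.
Counts are posterior − prior componentwise: 16−11=5, 24−6=18, 26−7=19, 21−6=15.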